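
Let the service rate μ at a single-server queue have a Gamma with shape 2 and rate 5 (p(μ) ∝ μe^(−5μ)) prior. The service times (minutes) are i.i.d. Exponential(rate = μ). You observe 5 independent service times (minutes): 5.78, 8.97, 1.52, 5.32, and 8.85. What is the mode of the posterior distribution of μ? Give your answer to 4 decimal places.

The Exponential(rate=μ) likelihood is ∝ μ^n e^(−μΣtᵢ). Here n = 5 and Σtᵢ = 5.78 + 8.97 + 1.52 + 5.32 + 8.85 = 30.44.
Posterior ∝ μe^(−5μ) · μ^5e^(−30.44μ) = μ^6e^(−35.44μ), i.e. Gamma(7, 35.44).
Mode = (a−1)/b = 6/35.44 ≈ 0.1693.

μ̂_MAP = 0.1693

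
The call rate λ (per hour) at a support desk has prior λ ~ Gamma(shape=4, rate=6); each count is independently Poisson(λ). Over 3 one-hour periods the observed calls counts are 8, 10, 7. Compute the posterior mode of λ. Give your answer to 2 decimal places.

λ̂_MAP = 3.11

Σxᵢ = 8+10+7 = 25, with n = 3.
Posterior ∝ λ^3e^(−6λ) · λ^25e^(−3λ) = λ^28e^(−9λ), i.e. Gamma(shape=29, rate=9).
The mode of a Gamma(a, b) with a ≥ 1 (shape–rate) is (a−1)/b = 28/9 ≈ 3.11.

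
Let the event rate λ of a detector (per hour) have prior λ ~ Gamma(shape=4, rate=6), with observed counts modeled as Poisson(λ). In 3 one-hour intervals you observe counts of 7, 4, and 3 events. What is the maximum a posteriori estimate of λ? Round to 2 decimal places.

Σxᵢ = 7+4+3 = 14, with n = 3.
Posterior ∝ λ^3e^(−6λ) · λ^14e^(−3λ) = λ^17e^(−9λ), i.e. Gamma(shape=18, rate=9).
The mode of a Gamma(a, b) with a ≥ 1 (shape–rate) is (a−1)/b = 17/9 ≈ 1.89.

λ̂_MAP = 1.89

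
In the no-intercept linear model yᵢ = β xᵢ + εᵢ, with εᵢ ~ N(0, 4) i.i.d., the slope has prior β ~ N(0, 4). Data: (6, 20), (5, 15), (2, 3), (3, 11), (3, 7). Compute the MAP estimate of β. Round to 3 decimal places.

log p(β | y) = −Σ(yᵢ − βxᵢ)²/(2·4) − β²/(2·4) + const.
Setting the derivative to zero: Σxᵢ(yᵢ − βxᵢ)/4 − β/4 = 0, so β = Σxᵢyᵢ / (Σxᵢ² + σ²/τ²).
Σxᵢyᵢ = 6·20 + 5·15 + 2·3 + 3·11 + 3·7 = 255; Σxᵢ² = 83; σ²/τ² = 1.
β̂_MAP = 255 / (83 + 1) = 255/84 ≈ 3.036.

β̂_MAP = 3.036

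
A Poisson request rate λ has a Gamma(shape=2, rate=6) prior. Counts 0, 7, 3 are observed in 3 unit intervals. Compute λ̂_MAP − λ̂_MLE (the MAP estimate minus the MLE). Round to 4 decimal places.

MAP − MLE = -2.1111

Σxᵢ = 10. Posterior is Gamma(12, 9); MAP = (12−1)/9 = 11/9 ≈ 1.22222.
MLE = x̄ = 10/3 ≈ 3.33333.
Difference = 11/9 − 10/3 = -19/9 ≈ -2.1111.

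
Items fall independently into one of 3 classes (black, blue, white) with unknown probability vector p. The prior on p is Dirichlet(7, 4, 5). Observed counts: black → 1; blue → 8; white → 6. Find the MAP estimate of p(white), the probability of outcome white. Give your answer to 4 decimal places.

MAP estimate of p(white) = 0.3571

The posterior is Dirichlet(αᵢ + nᵢ) = Dirichlet(8, 12, 11).
For a Dirichlet(a₁,…,a_K) with all aᵢ > 1, the mode has j-th component (aⱼ − 1)/(Σaᵢ − K).
Here Σaᵢ = 31 and K = 3, so p(white) = (11 − 1)/(31 − 3) = 10/28 ≈ 0.3571.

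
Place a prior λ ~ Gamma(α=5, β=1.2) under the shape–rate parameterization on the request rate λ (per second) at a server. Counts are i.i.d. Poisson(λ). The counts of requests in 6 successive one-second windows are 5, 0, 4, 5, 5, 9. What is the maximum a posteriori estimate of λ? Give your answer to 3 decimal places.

λ̂_MAP = 4.444

Σxᵢ = 5+0+4+5+5+9 = 28, with n = 6.
Posterior ∝ λ^4e^(−1.2λ) · λ^28e^(−6λ) = λ^32e^(−7.2λ), i.e. Gamma(shape=33, rate=7.2).
The mode of a Gamma(a, b) with a ≥ 1 (shape–rate) is (a−1)/b = 32/7.2 ≈ 4.444.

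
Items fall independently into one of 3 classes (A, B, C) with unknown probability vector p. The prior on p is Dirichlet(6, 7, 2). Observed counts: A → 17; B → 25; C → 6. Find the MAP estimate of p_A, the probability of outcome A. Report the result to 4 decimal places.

MAP estimate of p_A = 0.3667

The posterior is Dirichlet(αᵢ + nᵢ) = Dirichlet(23, 32, 8).
For a Dirichlet(a₁,…,a_K) with all aᵢ > 1, the mode has j-th component (aⱼ − 1)/(Σaᵢ − K).
Here Σaᵢ = 63 and K = 3, so p_A = (23 − 1)/(63 − 3) = 22/60 ≈ 0.3667.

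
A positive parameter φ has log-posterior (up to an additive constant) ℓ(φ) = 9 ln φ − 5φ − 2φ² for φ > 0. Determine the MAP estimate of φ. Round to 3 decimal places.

φ̂_MAP = 1.000

ℓ'(φ) = 9/φ − 5 − 4φ. Setting this to zero and multiplying by φ: 4φ² + 5φ − 9 = 0.
φ = (−5 + √(5² + 4·4·9)) / (2·4) = (−5 + √169) / 8 = (−5 + 13)/8 = 1.
ℓ''(φ) = −9/φ² − 4 < 0, confirming a maximum.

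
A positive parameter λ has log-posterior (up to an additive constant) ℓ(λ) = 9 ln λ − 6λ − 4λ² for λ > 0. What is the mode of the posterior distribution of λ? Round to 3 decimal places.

λ̂_MAP = 0.750

ℓ'(λ) = 9/λ − 6 − 8λ. Setting this to zero and multiplying by λ: 8λ² + 6λ − 9 = 0.
λ = (−6 + √(6² + 4·8·9)) / (2·8) = (−6 + √324) / 16 = (−6 + 18)/16 = 3/4.
ℓ''(λ) = −9/λ² − 8 < 0, confirming a maximum.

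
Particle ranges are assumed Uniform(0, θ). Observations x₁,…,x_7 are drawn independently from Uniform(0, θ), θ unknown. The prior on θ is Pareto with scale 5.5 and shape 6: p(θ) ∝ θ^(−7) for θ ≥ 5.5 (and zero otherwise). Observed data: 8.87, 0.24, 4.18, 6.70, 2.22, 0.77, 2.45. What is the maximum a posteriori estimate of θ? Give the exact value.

The Uniform(0, θ) likelihood is θ^(−n) for θ ≥ max(xᵢ), zero otherwise. Here max(xᵢ) = 8.87.
Posterior ∝ θ^(−7) · θ^(−7) = θ^(−14) on θ ≥ max(5.5, 8.87) = 8.87.
This density is strictly decreasing in θ, so the posterior mode lies at the lower boundary of the support.

θ̂_MAP = 8.87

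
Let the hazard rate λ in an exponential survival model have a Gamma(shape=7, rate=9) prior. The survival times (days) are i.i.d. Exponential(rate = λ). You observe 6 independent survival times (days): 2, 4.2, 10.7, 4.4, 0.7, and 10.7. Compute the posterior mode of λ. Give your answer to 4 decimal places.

λ̂_MAP = 0.2878

The Exponential(rate=λ) likelihood is ∝ λ^n e^(−λΣtᵢ). Here n = 6 and Σtᵢ = 2 + 4.2 + 10.7 + 4.4 + 0.7 + 10.7 = 32.7.
Posterior ∝ λ^6e^(−9λ) · λ^6e^(−32.7λ) = λ^12e^(−41.7λ), i.e. Gamma(13, 41.7).
Mode = (a−1)/b = 12/41.7 ≈ 0.2878.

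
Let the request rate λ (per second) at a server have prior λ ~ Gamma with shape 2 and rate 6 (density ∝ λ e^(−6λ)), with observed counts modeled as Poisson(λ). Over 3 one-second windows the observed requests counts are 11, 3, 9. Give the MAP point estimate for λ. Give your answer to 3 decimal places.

λ̂_MAP = 2.667

Σxᵢ = 11+3+9 = 23, with n = 3.
Posterior ∝ λe^(−6λ) · λ^23e^(−3λ) = λ^24e^(−9λ), i.e. Gamma(shape=25, rate=9).
The mode of a Gamma(a, b) with a ≥ 1 (shape–rate) is (a−1)/b = 24/9 ≈ 2.667.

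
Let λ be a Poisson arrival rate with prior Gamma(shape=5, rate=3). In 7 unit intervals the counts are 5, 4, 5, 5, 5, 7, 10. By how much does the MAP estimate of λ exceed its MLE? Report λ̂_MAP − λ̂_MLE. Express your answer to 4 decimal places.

Σxᵢ = 41. Posterior is Gamma(46, 10); MAP = (46−1)/10 = 45/10 ≈ 4.50000.
MLE = x̄ = 41/7 ≈ 5.85714.
Difference = 45/10 − 41/7 = -19/14 ≈ -1.3571.

MAP − MLE = -1.3571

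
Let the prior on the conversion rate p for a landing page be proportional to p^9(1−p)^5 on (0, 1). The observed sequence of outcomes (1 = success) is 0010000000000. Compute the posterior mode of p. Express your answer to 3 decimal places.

p̂_MAP = 0.370

The prior density ∝ p^9(1−p)^5 is the kernel of Beta(10, 6).
Data: 1 success in 13 trials (from the sequence). The binomial likelihood contributes p(1−p)^12, so the posterior is Beta(10+1, 6+12) = Beta(11, 18).
For Beta(a, b) with a, b > 1 the mode is (a−1)/(a+b−2) = 10/27 ≈ 0.370.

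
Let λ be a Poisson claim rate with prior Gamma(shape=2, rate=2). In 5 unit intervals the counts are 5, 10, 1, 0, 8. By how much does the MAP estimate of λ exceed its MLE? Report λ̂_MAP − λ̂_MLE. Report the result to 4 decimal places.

MAP − MLE = -1.2286

Σxᵢ = 24. Posterior is Gamma(26, 7); MAP = (26−1)/7 = 25/7 ≈ 3.57143.
MLE = x̄ = 24/5 ≈ 4.80000.
Difference = 25/7 − 24/5 = -43/35 ≈ -1.2286.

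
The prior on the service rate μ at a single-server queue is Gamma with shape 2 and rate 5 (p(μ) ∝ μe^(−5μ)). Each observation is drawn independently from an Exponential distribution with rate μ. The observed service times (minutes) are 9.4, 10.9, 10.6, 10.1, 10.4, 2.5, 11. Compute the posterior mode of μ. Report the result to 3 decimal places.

μ̂_MAP = 0.114

The Exponential(rate=μ) likelihood is ∝ μ^n e^(−μΣtᵢ). Here n = 7 and Σtᵢ = 9.4 + 10.9 + 10.6 + 10.1 + 10.4 + 2.5 + 11 = 64.9.
Posterior ∝ μe^(−5μ) · μ^7e^(−64.9μ) = μ^8e^(−69.9μ), i.e. Gamma(9, 69.9).
Mode = (a−1)/b = 8/69.9 ≈ 0.114.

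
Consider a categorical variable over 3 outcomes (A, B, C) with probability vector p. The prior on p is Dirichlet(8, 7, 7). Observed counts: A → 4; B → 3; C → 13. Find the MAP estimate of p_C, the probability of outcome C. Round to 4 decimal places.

The posterior is Dirichlet(αᵢ + nᵢ) = Dirichlet(12, 10, 20).
For a Dirichlet(a₁,…,a_K) with all aᵢ > 1, the mode has j-th component (aⱼ − 1)/(Σaᵢ − K).
Here Σaᵢ = 42 and K = 3, so p_C = (20 − 1)/(42 − 3) = 19/39 ≈ 0.4872.

MAP estimate of p_C = 0.4872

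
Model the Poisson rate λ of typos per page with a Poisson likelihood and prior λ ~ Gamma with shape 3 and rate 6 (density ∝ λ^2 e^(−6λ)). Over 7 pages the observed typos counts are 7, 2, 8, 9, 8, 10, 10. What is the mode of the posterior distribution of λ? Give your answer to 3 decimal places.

λ̂_MAP = 4.308

Σxᵢ = 7+2+8+9+8+10+10 = 54, with n = 7.
Posterior ∝ λ^2e^(−6λ) · λ^54e^(−7λ) = λ^56e^(−13λ), i.e. Gamma(shape=57, rate=13).
The mode of a Gamma(a, b) with a ≥ 1 (shape–rate) is (a−1)/b = 56/13 ≈ 4.308.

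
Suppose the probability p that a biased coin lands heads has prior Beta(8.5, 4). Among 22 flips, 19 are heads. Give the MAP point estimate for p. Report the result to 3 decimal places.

p̂_MAP = 0.815

Prior: Beta(8.5, 4).
Data: 19 successes in 22 trials. The binomial likelihood contributes p^19(1−p)^3, so the posterior is Beta(8.5+19, 4+3) = Beta(27.5, 7).
For Beta(a, b) with a, b > 1 the mode is (a−1)/(a+b−2) = 26.5/32.5 ≈ 0.815.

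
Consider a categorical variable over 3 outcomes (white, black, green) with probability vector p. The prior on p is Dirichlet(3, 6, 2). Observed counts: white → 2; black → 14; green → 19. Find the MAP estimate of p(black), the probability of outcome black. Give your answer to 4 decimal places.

MAP estimate of p(black) = 0.4419

The posterior is Dirichlet(αᵢ + nᵢ) = Dirichlet(5, 20, 21).
For a Dirichlet(a₁,…,a_K) with all aᵢ > 1, the mode has j-th component (aⱼ − 1)/(Σaᵢ − K).
Here Σaᵢ = 46 and K = 3, so p(black) = (20 − 1)/(46 − 3) = 19/43 ≈ 0.4419.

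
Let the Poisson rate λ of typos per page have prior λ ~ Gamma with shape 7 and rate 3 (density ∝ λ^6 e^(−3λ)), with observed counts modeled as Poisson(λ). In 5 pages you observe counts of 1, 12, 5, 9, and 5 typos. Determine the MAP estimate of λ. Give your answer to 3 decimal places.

Σxᵢ = 1+12+5+9+5 = 32, with n = 5.
Posterior ∝ λ^6e^(−3λ) · λ^32e^(−5λ) = λ^38e^(−8λ), i.e. Gamma(shape=39, rate=8).
The mode of a Gamma(a, b) with a ≥ 1 (shape–rate) is (a−1)/b = 38/8 ≈ 4.750.

λ̂_MAP = 4.750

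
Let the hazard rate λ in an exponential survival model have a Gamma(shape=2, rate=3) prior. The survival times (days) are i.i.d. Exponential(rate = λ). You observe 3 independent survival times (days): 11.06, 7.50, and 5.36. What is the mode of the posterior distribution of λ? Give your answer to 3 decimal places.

λ̂_MAP = 0.149

The Exponential(rate=λ) likelihood is ∝ λ^n e^(−λΣtᵢ). Here n = 3 and Σtᵢ = 11.06 + 7.50 + 5.36 = 23.92.
Posterior ∝ λe^(−3λ) · λ^3e^(−23.92λ) = λ^4e^(−26.92λ), i.e. Gamma(5, 26.92).
Mode = (a−1)/b = 4/26.92 ≈ 0.149.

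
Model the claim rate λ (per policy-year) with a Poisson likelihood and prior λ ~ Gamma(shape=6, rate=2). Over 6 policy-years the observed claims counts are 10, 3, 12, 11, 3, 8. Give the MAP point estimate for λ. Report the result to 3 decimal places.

Σxᵢ = 10+3+12+11+3+8 = 47, with n = 6.
Posterior ∝ λ^5e^(−2λ) · λ^47e^(−6λ) = λ^52e^(−8λ), i.e. Gamma(shape=53, rate=8).
The mode of a Gamma(a, b) with a ≥ 1 (shape–rate) is (a−1)/b = 52/8 ≈ 6.500.

λ̂_MAP = 6.500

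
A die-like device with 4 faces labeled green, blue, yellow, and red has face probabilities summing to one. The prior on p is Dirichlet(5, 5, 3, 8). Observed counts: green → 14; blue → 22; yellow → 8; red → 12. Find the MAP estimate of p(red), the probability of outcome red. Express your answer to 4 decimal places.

MAP estimate of p(red) = 0.2603

The posterior is Dirichlet(αᵢ + nᵢ) = Dirichlet(19, 27, 11, 20).
For a Dirichlet(a₁,…,a_K) with all aᵢ > 1, the mode has j-th component (aⱼ − 1)/(Σaᵢ − K).
Here Σaᵢ = 77 and K = 4, so p(red) = (20 − 1)/(77 − 4) = 19/73 ≈ 0.2603.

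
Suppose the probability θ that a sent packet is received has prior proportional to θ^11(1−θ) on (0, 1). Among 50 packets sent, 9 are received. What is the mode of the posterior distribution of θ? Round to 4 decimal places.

θ̂_MAP = 0.3226

The prior density ∝ θ^11(1−θ)^1 is the kernel of Beta(12, 2).
Data: 9 successes in 50 trials. The binomial likelihood contributes θ^9(1−θ)^41, so the posterior is Beta(12+9, 2+41) = Beta(21, 43).
For Beta(a, b) with a, b > 1 the mode is (a−1)/(a+b−2) = 20/62 ≈ 0.3226.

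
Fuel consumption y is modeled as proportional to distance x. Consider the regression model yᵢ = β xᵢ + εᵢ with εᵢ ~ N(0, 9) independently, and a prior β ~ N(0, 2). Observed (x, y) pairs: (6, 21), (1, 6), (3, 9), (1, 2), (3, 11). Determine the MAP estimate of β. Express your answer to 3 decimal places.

β̂_MAP = 3.207

log p(β | y) = −Σ(yᵢ − βxᵢ)²/(2·9) − β²/(2·2) + const.
Setting the derivative to zero: Σxᵢ(yᵢ − βxᵢ)/9 − β/2 = 0, so β = Σxᵢyᵢ / (Σxᵢ² + σ²/τ²).
Σxᵢyᵢ = 6·21 + 1·6 + 3·9 + 1·2 + 3·11 = 194; Σxᵢ² = 56; σ²/τ² = 4.5.
β̂_MAP = 194 / (56 + 4.5) = 194/60.5 ≈ 3.207.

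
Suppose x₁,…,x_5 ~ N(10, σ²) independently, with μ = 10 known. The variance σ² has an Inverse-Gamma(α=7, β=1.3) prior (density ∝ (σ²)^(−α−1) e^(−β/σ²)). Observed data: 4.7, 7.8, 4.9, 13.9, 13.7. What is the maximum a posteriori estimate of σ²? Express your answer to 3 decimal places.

Sum of squared deviations about the known mean: SS = (4.7−10)² + (7.8−10)² + (4.9−10)² + (13.9−10)² + (13.7−10)² = 87.84.
The Normal likelihood contributes (σ²)^(−n/2) exp(−SS/(2σ²)), so the posterior is Inverse-Gamma(α + n/2, β + SS/2) = Inverse-Gamma(9.5, 45.22).
The mode of Inverse-Gamma(a, b) is b/(a+1) = 45.22/10.5 ≈ 4.307.

σ̂²_MAP = 4.307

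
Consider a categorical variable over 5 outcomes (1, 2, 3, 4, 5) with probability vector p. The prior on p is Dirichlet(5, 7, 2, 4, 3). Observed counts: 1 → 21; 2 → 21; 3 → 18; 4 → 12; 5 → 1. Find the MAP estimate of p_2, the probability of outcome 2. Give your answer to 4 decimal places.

MAP estimate: 0.3034

The posterior is Dirichlet(αᵢ + nᵢ) = Dirichlet(26, 28, 20, 16, 4).
For a Dirichlet(a₁,…,a_K) with all aᵢ > 1, the mode has j-th component (aⱼ − 1)/(Σaᵢ − K).
Here Σaᵢ = 94 and K = 5, so p_2 = (28 − 1)/(94 − 5) = 27/89 ≈ 0.3034.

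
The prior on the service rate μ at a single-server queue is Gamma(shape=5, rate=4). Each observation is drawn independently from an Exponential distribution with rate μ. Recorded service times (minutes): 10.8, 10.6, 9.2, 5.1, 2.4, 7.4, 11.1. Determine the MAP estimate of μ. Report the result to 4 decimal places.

μ̂_MAP = 0.1815

The Exponential(rate=μ) likelihood is ∝ μ^n e^(−μΣtᵢ). Here n = 7 and Σtᵢ = 10.8 + 10.6 + 9.2 + 5.1 + 2.4 + 7.4 + 11.1 = 56.6.
Posterior ∝ μ^4e^(−4μ) · μ^7e^(−56.6μ) = μ^11e^(−60.6μ), i.e. Gamma(12, 60.6).
Mode = (a−1)/b = 11/60.6 ≈ 0.1815.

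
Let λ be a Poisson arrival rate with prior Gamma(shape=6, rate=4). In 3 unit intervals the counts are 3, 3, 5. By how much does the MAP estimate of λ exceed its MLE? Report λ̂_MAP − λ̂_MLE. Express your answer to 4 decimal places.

MAP − MLE = -1.3810

Σxᵢ = 11. Posterior is Gamma(17, 7); MAP = (17−1)/7 = 16/7 ≈ 2.28571.
MLE = x̄ = 11/3 ≈ 3.66667.
Difference = 16/7 − 11/3 = -29/21 ≈ -1.3810.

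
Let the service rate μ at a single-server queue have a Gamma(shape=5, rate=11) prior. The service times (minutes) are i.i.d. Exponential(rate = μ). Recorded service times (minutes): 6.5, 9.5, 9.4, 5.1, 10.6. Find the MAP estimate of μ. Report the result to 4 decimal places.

The Exponential(rate=μ) likelihood is ∝ μ^n e^(−μΣtᵢ). Here n = 5 and Σtᵢ = 6.5 + 9.5 + 9.4 + 5.1 + 10.6 = 41.1.
Posterior ∝ μ^4e^(−11μ) · μ^5e^(−41.1μ) = μ^9e^(−52.1μ), i.e. Gamma(10, 52.1).
Mode = (a−1)/b = 9/52.1 ≈ 0.1727.

μ̂_MAP = 0.1727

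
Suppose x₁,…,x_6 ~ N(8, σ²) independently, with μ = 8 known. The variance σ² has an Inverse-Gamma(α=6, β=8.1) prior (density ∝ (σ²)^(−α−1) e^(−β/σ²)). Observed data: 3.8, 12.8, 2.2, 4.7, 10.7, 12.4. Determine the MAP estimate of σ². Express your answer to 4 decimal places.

σ̂²_MAP = 6.4030

Sum of squared deviations about the known mean: SS = (3.8−8)² + (12.8−8)² + (2.2−8)² + (4.7−8)² + (10.7−8)² + (12.4−8)² = 111.86.
The Normal likelihood contributes (σ²)^(−n/2) exp(−SS/(2σ²)), so the posterior is Inverse-Gamma(α + n/2, β + SS/2) = Inverse-Gamma(9, 64.03).
The mode of Inverse-Gamma(a, b) is b/(a+1) = 64.03/10 ≈ 6.4030.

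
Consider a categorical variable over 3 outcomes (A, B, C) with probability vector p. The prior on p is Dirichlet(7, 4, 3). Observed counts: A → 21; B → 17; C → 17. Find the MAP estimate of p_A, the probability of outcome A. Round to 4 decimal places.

MAP estimate of p_A = 0.4091

The posterior is Dirichlet(αᵢ + nᵢ) = Dirichlet(28, 21, 20).
For a Dirichlet(a₁,…,a_K) with all aᵢ > 1, the mode has j-th component (aⱼ − 1)/(Σaᵢ − K).
Here Σaᵢ = 69 and K = 3, so p_A = (28 − 1)/(69 − 3) = 27/66 ≈ 0.4091.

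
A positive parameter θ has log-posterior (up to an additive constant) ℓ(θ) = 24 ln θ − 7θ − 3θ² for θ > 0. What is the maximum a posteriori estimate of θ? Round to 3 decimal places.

θ̂_MAP = 1.500

ℓ'(θ) = 24/θ − 7 − 6θ. Setting this to zero and multiplying by θ: 6θ² + 7θ − 24 = 0.
θ = (−7 + √(7² + 4·6·24)) / (2·6) = (−7 + √625) / 12 = (−7 + 25)/12 = 3/2.
ℓ''(θ) = −24/θ² − 6 < 0, confirming a maximum.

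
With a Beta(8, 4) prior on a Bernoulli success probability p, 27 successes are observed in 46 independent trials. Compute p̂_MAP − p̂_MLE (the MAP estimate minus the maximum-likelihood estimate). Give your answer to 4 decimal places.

Posterior is Beta(35, 23); MAP = (35−1)/(58−2) = 34/56 ≈ 0.60714.
MLE ignores the prior: p̂_MLE = k/n = 27/46 ≈ 0.58696.
Difference = 34/56 − 27/46 = 13/644 ≈ 0.0202.

MAP − MLE = 0.0202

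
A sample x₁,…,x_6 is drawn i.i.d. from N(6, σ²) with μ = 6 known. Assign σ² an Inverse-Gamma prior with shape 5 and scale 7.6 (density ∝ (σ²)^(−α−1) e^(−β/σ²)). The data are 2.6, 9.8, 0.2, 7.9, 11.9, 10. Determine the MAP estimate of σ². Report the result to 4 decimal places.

Sum of squared deviations about the known mean: SS = (2.6−6)² + (9.8−6)² + (0.2−6)² + (7.9−6)² + (11.9−6)² + (10−6)² = 114.06.
The Normal likelihood contributes (σ²)^(−n/2) exp(−SS/(2σ²)), so the posterior is Inverse-Gamma(α + n/2, β + SS/2) = Inverse-Gamma(8, 64.63).
The mode of Inverse-Gamma(a, b) is b/(a+1) = 64.63/9 ≈ 7.1811.

σ̂²_MAP = 7.1811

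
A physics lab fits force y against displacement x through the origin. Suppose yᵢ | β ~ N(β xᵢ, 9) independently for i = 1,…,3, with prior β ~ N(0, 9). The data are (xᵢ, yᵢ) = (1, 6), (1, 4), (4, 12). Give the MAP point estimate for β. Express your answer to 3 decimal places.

β̂_MAP = 3.053

log p(β | y) = −Σ(yᵢ − βxᵢ)²/(2·9) − β²/(2·9) + const.
Setting the derivative to zero: Σxᵢ(yᵢ − βxᵢ)/9 − β/9 = 0, so β = Σxᵢyᵢ / (Σxᵢ² + σ²/τ²).
Σxᵢyᵢ = 1·6 + 1·4 + 4·12 = 58; Σxᵢ² = 18; σ²/τ² = 1.
β̂_MAP = 58 / (18 + 1) = 58/19 ≈ 3.053.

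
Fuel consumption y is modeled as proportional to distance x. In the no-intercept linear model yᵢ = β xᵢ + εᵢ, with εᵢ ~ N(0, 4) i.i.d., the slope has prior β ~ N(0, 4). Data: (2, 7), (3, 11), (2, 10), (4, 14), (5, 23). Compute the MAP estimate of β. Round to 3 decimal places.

β̂_MAP = 4.034

log p(β | y) = −Σ(yᵢ − βxᵢ)²/(2·4) − β²/(2·4) + const.
Setting the derivative to zero: Σxᵢ(yᵢ − βxᵢ)/4 − β/4 = 0, so β = Σxᵢyᵢ / (Σxᵢ² + σ²/τ²).
Σxᵢyᵢ = 2·7 + 3·11 + 2·10 + 4·14 + 5·23 = 238; Σxᵢ² = 58; σ²/τ² = 1.
β̂_MAP = 238 / (58 + 1) = 238/59 ≈ 4.034.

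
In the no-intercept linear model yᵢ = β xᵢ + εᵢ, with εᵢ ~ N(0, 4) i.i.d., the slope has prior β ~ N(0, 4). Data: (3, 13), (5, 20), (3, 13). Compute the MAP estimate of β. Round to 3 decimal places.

β̂_MAP = 4.045

log p(β | y) = −Σ(yᵢ − βxᵢ)²/(2·4) − β²/(2·4) + const.
Setting the derivative to zero: Σxᵢ(yᵢ − βxᵢ)/4 − β/4 = 0, so β = Σxᵢyᵢ / (Σxᵢ² + σ²/τ²).
Σxᵢyᵢ = 3·13 + 5·20 + 3·13 = 178; Σxᵢ² = 43; σ²/τ² = 1.
β̂_MAP = 178 / (43 + 1) = 178/44 ≈ 4.045.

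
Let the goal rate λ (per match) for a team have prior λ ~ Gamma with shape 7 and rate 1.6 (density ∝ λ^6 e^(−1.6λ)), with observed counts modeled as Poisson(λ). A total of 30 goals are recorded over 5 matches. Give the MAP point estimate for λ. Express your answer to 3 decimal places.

Σxᵢ = 30, n = 5.
Posterior ∝ λ^6e^(−1.6λ) · λ^30e^(−5λ) = λ^36e^(−6.6λ), i.e. Gamma(shape=37, rate=6.6).
The mode of a Gamma(a, b) with a ≥ 1 (shape–rate) is (a−1)/b = 36/6.6 ≈ 5.455.

λ̂_MAP = 5.455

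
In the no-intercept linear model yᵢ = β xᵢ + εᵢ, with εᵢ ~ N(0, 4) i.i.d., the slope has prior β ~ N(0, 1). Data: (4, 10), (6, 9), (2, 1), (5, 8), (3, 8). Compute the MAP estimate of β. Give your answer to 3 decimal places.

log p(β | y) = −Σ(yᵢ − βxᵢ)²/(2·4) − β²/(2·1) + const.
Setting the derivative to zero: Σxᵢ(yᵢ − βxᵢ)/4 − β/1 = 0, so β = Σxᵢyᵢ / (Σxᵢ² + σ²/τ²).
Σxᵢyᵢ = 4·10 + 6·9 + 2·1 + 5·8 + 3·8 = 160; Σxᵢ² = 90; σ²/τ² = 4.
β̂_MAP = 160 / (90 + 4) = 160/94 ≈ 1.702.

β̂_MAP = 1.702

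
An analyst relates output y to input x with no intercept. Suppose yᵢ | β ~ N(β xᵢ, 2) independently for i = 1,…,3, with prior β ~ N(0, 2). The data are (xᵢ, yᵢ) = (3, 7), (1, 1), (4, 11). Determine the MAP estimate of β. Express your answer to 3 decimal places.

log p(β | y) = −Σ(yᵢ − βxᵢ)²/(2·2) − β²/(2·2) + const.
Setting the derivative to zero: Σxᵢ(yᵢ − βxᵢ)/2 − β/2 = 0, so β = Σxᵢyᵢ / (Σxᵢ² + σ²/τ²).
Σxᵢyᵢ = 3·7 + 1·1 + 4·11 = 66; Σxᵢ² = 26; σ²/τ² = 1.
β̂_MAP = 66 / (26 + 1) = 66/27 ≈ 2.444.

β̂_MAP = 2.444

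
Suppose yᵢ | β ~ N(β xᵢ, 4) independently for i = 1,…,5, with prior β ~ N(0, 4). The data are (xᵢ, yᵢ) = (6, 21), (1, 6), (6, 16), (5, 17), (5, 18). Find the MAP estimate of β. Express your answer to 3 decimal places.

β̂_MAP = 3.250

log p(β | y) = −Σ(yᵢ − βxᵢ)²/(2·4) − β²/(2·4) + const.
Setting the derivative to zero: Σxᵢ(yᵢ − βxᵢ)/4 − β/4 = 0, so β = Σxᵢyᵢ / (Σxᵢ² + σ²/τ²).
Σxᵢyᵢ = 6·21 + 1·6 + 6·16 + 5·17 + 5·18 = 403; Σxᵢ² = 123; σ²/τ² = 1.
β̂_MAP = 403 / (123 + 1) = 403/124 ≈ 3.250.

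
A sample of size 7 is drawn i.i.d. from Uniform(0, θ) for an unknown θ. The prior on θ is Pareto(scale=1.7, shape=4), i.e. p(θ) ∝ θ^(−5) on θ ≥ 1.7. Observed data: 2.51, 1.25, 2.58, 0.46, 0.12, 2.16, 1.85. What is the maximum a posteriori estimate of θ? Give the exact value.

The Uniform(0, θ) likelihood is θ^(−n) for θ ≥ max(xᵢ), zero otherwise. Here max(xᵢ) = 2.58.
Posterior ∝ θ^(−5) · θ^(−7) = θ^(−12) on θ ≥ max(1.7, 2.58) = 2.58.
This density is strictly decreasing in θ, so the posterior mode lies at the lower boundary of the support.

θ̂_MAP = 2.58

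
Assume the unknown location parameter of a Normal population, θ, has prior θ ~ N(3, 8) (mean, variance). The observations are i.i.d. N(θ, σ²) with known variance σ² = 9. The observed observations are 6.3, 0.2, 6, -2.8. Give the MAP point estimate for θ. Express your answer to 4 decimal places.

n = 4; x̄ = (6.3 + 0.2 + 6 + (-2.8))/4 = 9.7/4 = 2.425.
For a Normal prior and Normal likelihood with known variance, the posterior is Normal; its mode equals its mean, the precision-weighted average.
Prior precision 1/σ₀² = 1/8 = 0.125; data precision n/σ² = 4/9.
θ̂ = (0.125·3 + (4/9)·2.425) / (0.125 + 4/9) = (523/360)/(41/72) = 523/205 ≈ 2.5512.

θ̂_MAP = 2.5512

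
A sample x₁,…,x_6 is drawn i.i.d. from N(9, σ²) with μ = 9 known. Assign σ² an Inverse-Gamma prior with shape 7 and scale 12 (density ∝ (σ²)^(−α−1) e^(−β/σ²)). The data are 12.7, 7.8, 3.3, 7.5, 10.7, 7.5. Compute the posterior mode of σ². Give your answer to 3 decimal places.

σ̂²_MAP = 3.591

Sum of squared deviations about the known mean: SS = (12.7−9)² + (7.8−9)² + (3.3−9)² + (7.5−9)² + (10.7−9)² + (7.5−9)² = 55.01.
The Normal likelihood contributes (σ²)^(−n/2) exp(−SS/(2σ²)), so the posterior is Inverse-Gamma(α + n/2, β + SS/2) = Inverse-Gamma(10, 39.505).
The mode of Inverse-Gamma(a, b) is b/(a+1) = 39.505/11 ≈ 3.591.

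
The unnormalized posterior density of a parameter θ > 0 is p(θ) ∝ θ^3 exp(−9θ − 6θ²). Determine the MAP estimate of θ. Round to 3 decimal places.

θ̂_MAP = 0.250

ℓ'(θ) = 3/θ − 9 − 12θ. Setting this to zero and multiplying by θ: 12θ² + 9θ − 3 = 0.
θ = (−9 + √(9² + 4·12·3)) / (2·12) = (−9 + √225) / 24 = (−9 + 15)/24 = 1/4.
ℓ''(θ) = −3/θ² − 12 < 0, confirming a maximum.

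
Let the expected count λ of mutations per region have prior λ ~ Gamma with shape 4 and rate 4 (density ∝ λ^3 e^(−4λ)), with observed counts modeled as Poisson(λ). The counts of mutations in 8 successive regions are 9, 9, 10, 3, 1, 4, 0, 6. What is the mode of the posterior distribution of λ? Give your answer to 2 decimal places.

Σxᵢ = 9+9+10+3+1+4+0+6 = 42, with n = 8.
Posterior ∝ λ^3e^(−4λ) · λ^42e^(−8λ) = λ^45e^(−12λ), i.e. Gamma(shape=46, rate=12).
The mode of a Gamma(a, b) with a ≥ 1 (shape–rate) is (a−1)/b = 45/12 ≈ 3.75.

λ̂_MAP = 3.75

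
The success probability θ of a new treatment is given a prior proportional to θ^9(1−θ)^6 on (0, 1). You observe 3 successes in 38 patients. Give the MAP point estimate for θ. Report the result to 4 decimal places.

θ̂_MAP = 0.2264

The prior density ∝ θ^9(1−θ)^6 is the kernel of Beta(10, 7).
Data: 3 successes in 38 trials. The binomial likelihood contributes θ^3(1−θ)^35, so the posterior is Beta(10+3, 7+35) = Beta(13, 42).
For Beta(a, b) with a, b > 1 the mode is (a−1)/(a+b−2) = 12/53 ≈ 0.2264.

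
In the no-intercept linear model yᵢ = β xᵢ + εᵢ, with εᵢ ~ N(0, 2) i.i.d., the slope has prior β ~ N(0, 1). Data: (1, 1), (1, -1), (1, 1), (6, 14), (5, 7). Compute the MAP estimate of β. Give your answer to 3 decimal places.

β̂_MAP = 1.818

log p(β | y) = −Σ(yᵢ − βxᵢ)²/(2·2) − β²/(2·1) + const.
Setting the derivative to zero: Σxᵢ(yᵢ − βxᵢ)/2 − β/1 = 0, so β = Σxᵢyᵢ / (Σxᵢ² + σ²/τ²).
Σxᵢyᵢ = 1·1 + 1·(-1) + 1·1 + 6·14 + 5·7 = 120; Σxᵢ² = 64; σ²/τ² = 2.
β̂_MAP = 120 / (64 + 2) = 120/66 ≈ 1.818.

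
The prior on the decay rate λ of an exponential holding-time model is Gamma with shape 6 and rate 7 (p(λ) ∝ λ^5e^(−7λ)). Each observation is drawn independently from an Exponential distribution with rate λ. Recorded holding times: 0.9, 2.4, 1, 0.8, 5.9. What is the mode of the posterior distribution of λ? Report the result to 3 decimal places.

The Exponential(rate=λ) likelihood is ∝ λ^n e^(−λΣtᵢ). Here n = 5 and Σtᵢ = 0.9 + 2.4 + 1 + 0.8 + 5.9 = 11.
Posterior ∝ λ^5e^(−7λ) · λ^5e^(−11λ) = λ^10e^(−18λ), i.e. Gamma(11, 18).
Mode = (a−1)/b = 10/18 ≈ 0.556.

λ̂_MAP = 0.556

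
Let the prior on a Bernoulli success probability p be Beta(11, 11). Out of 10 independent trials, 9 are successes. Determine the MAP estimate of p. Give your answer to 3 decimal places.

p̂_MAP = 0.633

Prior: Beta(11, 11).
Data: 9 successes in 10 trials. The binomial likelihood contributes p^9(1−p)^1, so the posterior is Beta(11+9, 11+1) = Beta(20, 12).
For Beta(a, b) with a, b > 1 the mode is (a−1)/(a+b−2) = 19/30 ≈ 0.633.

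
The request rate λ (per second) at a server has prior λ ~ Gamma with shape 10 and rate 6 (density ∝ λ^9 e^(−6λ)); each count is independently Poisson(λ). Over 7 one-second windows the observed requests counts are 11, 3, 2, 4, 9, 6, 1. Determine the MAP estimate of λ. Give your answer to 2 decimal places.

Σxᵢ = 11+3+2+4+9+6+1 = 36, with n = 7.
Posterior ∝ λ^9e^(−6λ) · λ^36e^(−7λ) = λ^45e^(−13λ), i.e. Gamma(shape=46, rate=13).
The mode of a Gamma(a, b) with a ≥ 1 (shape–rate) is (a−1)/b = 45/13 ≈ 3.46.

λ̂_MAP = 3.46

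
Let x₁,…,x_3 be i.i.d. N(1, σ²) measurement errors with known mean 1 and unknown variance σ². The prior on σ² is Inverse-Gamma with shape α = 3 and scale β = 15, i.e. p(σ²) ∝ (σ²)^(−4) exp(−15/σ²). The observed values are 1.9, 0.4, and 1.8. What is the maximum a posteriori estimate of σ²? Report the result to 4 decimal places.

σ̂²_MAP = 2.8918

Sum of squared deviations about the known mean: SS = (1.9−1)² + (0.4−1)² + (1.8−1)² = 1.81.
The Normal likelihood contributes (σ²)^(−n/2) exp(−SS/(2σ²)), so the posterior is Inverse-Gamma(α + n/2, β + SS/2) = Inverse-Gamma(4.5, 15.905).
The mode of Inverse-Gamma(a, b) is b/(a+1) = 15.905/5.5 ≈ 2.8918.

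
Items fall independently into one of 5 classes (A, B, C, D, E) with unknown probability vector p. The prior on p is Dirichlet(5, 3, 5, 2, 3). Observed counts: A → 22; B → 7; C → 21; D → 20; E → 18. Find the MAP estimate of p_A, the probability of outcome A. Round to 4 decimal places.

The posterior is Dirichlet(αᵢ + nᵢ) = Dirichlet(27, 10, 26, 22, 21).
For a Dirichlet(a₁,…,a_K) with all aᵢ > 1, the mode has j-th component (aⱼ − 1)/(Σaᵢ − K).
Here Σaᵢ = 106 and K = 5, so p_A = (27 − 1)/(106 − 5) = 26/101 ≈ 0.2574.

MAP estimate of p_A = 0.2574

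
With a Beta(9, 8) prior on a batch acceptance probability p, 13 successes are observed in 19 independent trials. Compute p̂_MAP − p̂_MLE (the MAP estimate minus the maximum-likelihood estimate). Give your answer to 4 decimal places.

MAP − MLE = -0.0666

Posterior is Beta(22, 14); MAP = (22−1)/(36−2) = 21/34 ≈ 0.61765.
MLE ignores the prior: p̂_MLE = k/n = 13/19 ≈ 0.68421.
Difference = 21/34 − 13/19 = -43/646 ≈ -0.0666.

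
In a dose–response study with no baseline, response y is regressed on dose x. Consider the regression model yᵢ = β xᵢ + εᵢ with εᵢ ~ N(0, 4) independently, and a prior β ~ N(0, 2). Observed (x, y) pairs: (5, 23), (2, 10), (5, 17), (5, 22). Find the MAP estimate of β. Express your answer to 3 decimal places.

β̂_MAP = 4.074

log p(β | y) = −Σ(yᵢ − βxᵢ)²/(2·4) − β²/(2·2) + const.
Setting the derivative to zero: Σxᵢ(yᵢ − βxᵢ)/4 − β/2 = 0, so β = Σxᵢyᵢ / (Σxᵢ² + σ²/τ²).
Σxᵢyᵢ = 5·23 + 2·10 + 5·17 + 5·22 = 330; Σxᵢ² = 79; σ²/τ² = 2.
β̂_MAP = 330 / (79 + 2) = 330/81 ≈ 4.074.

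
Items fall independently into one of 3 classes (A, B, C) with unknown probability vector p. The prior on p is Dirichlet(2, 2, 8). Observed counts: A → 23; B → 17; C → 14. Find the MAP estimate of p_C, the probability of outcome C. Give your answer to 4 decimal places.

The posterior is Dirichlet(αᵢ + nᵢ) = Dirichlet(25, 19, 22).
For a Dirichlet(a₁,…,a_K) with all aᵢ > 1, the mode has j-th component (aⱼ − 1)/(Σaᵢ − K).
Here Σaᵢ = 66 and K = 3, so p_C = (22 − 1)/(66 − 3) = 21/63 ≈ 0.3333.

MAP estimate of p_C = 0.3333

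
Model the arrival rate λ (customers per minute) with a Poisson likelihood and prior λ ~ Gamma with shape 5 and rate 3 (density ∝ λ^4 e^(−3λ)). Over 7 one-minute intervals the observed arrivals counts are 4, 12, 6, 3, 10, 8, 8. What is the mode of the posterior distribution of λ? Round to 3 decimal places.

λ̂_MAP = 5.500

Σxᵢ = 4+12+6+3+10+8+8 = 51, with n = 7.
Posterior ∝ λ^4e^(−3λ) · λ^51e^(−7λ) = λ^55e^(−10λ), i.e. Gamma(shape=56, rate=10).
The mode of a Gamma(a, b) with a ≥ 1 (shape–rate) is (a−1)/b = 55/10 ≈ 5.500.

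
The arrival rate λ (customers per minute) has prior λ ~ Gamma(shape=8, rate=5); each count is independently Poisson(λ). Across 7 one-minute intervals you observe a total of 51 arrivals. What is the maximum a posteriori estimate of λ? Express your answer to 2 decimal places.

λ̂_MAP = 4.83

Σxᵢ = 51, n = 7.
Posterior ∝ λ^7e^(−5λ) · λ^51e^(−7λ) = λ^58e^(−12λ), i.e. Gamma(shape=59, rate=12).
The mode of a Gamma(a, b) with a ≥ 1 (shape–rate) is (a−1)/b = 58/12 ≈ 4.83.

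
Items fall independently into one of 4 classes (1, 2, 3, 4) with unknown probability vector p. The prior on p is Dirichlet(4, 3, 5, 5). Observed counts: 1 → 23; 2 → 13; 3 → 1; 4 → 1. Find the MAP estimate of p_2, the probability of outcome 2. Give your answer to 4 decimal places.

MAP estimate: 0.2941

The posterior is Dirichlet(αᵢ + nᵢ) = Dirichlet(27, 16, 6, 6).
For a Dirichlet(a₁,…,a_K) with all aᵢ > 1, the mode has j-th component (aⱼ − 1)/(Σaᵢ − K).
Here Σaᵢ = 55 and K = 4, so p_2 = (16 − 1)/(55 − 4) = 15/51 ≈ 0.2941.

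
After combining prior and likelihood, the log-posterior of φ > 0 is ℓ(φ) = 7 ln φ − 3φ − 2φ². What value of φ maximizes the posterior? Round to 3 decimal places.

ℓ'(φ) = 7/φ − 3 − 4φ. Setting this to zero and multiplying by φ: 4φ² + 3φ − 7 = 0.
φ = (−3 + √(3² + 4·4·7)) / (2·4) = (−3 + √121) / 8 = (−3 + 11)/8 = 1.
ℓ''(φ) = −7/φ² − 4 < 0, confirming a maximum.

φ̂_MAP = 1.000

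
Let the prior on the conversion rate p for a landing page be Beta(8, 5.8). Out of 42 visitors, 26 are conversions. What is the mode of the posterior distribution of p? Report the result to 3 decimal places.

p̂_MAP = 0.613

Prior: Beta(8, 5.8).
Data: 26 successes in 42 trials. The binomial likelihood contributes p^26(1−p)^16, so the posterior is Beta(8+26, 5.8+16) = Beta(34, 21.8).
For Beta(a, b) with a, b > 1 the mode is (a−1)/(a+b−2) = 33/53.8 ≈ 0.613.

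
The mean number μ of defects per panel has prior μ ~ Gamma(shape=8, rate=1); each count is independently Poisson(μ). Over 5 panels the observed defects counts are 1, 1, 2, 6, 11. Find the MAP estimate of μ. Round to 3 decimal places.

μ̂_MAP = 4.667

Σxᵢ = 1+1+2+6+11 = 21, with n = 5.
Posterior ∝ μ^7e^(−1μ) · μ^21e^(−5μ) = μ^28e^(−6μ), i.e. Gamma(shape=29, rate=6).
The mode of a Gamma(a, b) with a ≥ 1 (shape–rate) is (a−1)/b = 28/6 ≈ 4.667.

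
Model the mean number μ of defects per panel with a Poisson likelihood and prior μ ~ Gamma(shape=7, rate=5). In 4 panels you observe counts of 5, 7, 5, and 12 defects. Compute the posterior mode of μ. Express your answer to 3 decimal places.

μ̂_MAP = 3.889

Σxᵢ = 5+7+5+12 = 29, with n = 4.
Posterior ∝ μ^6e^(−5μ) · μ^29e^(−4μ) = μ^35e^(−9μ), i.e. Gamma(shape=36, rate=9).
The mode of a Gamma(a, b) with a ≥ 1 (shape–rate) is (a−1)/b = 35/9 ≈ 3.889.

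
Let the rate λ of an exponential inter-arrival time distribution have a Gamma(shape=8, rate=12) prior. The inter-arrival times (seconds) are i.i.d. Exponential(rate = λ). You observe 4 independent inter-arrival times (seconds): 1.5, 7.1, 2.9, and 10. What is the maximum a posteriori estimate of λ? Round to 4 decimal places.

λ̂_MAP = 0.3284

The Exponential(rate=λ) likelihood is ∝ λ^n e^(−λΣtᵢ). Here n = 4 and Σtᵢ = 1.5 + 7.1 + 2.9 + 10 = 21.5.
Posterior ∝ λ^7e^(−12λ) · λ^4e^(−21.5λ) = λ^11e^(−33.5λ), i.e. Gamma(12, 33.5).
Mode = (a−1)/b = 11/33.5 ≈ 0.3284.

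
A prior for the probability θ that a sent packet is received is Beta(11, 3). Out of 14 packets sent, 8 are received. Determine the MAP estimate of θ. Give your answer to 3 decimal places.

θ̂_MAP = 0.692

Prior: Beta(11, 3).
Data: 8 successes in 14 trials. The binomial likelihood contributes θ^8(1−θ)^6, so the posterior is Beta(11+8, 3+6) = Beta(19, 9).
For Beta(a, b) with a, b > 1 the mode is (a−1)/(a+b−2) = 18/26 ≈ 0.692.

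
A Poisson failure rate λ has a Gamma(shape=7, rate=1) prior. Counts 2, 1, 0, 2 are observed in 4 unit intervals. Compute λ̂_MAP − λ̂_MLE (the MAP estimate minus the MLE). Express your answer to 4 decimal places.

Σxᵢ = 5. Posterior is Gamma(12, 5); MAP = (12−1)/5 = 11/5 ≈ 2.20000.
MLE = x̄ = 5/4 ≈ 1.25000.
Difference = 11/5 − 5/4 = 19/20 ≈ 0.9500.

MAP − MLE = 0.9500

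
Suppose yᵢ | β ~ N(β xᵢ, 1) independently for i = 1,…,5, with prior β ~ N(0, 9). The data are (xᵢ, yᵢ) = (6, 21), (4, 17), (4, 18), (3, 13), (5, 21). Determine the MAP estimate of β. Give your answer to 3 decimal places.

β̂_MAP = 4.015

log p(β | y) = −Σ(yᵢ − βxᵢ)²/(2·1) − β²/(2·9) + const.
Setting the derivative to zero: Σxᵢ(yᵢ − βxᵢ)/1 − β/9 = 0, so β = Σxᵢyᵢ / (Σxᵢ² + σ²/τ²).
Σxᵢyᵢ = 6·21 + 4·17 + 4·18 + 3·13 + 5·21 = 410; Σxᵢ² = 102; σ²/τ² = 1/9.
β̂_MAP = 410 / (102 + 1/9) = 410/(919/9) = 3690/919 ≈ 4.015.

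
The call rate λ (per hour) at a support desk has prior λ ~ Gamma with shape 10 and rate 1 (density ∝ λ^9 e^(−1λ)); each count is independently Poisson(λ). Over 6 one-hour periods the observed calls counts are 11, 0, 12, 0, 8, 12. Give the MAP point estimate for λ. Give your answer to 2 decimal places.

λ̂_MAP = 7.43

Σxᵢ = 11+0+12+0+8+12 = 43, with n = 6.
Posterior ∝ λ^9e^(−1λ) · λ^43e^(−6λ) = λ^52e^(−7λ), i.e. Gamma(shape=53, rate=7).
The mode of a Gamma(a, b) with a ≥ 1 (shape–rate) is (a−1)/b = 52/7 ≈ 7.43.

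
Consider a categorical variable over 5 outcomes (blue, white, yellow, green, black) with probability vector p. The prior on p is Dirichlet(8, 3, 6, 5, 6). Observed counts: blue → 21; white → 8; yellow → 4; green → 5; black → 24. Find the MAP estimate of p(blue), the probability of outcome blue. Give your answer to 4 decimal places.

MAP estimate of p(blue) = 0.3294

The posterior is Dirichlet(αᵢ + nᵢ) = Dirichlet(29, 11, 10, 10, 30).
For a Dirichlet(a₁,…,a_K) with all aᵢ > 1, the mode has j-th component (aⱼ − 1)/(Σaᵢ − K).
Here Σaᵢ = 90 and K = 5, so p(blue) = (29 − 1)/(90 − 5) = 28/85 ≈ 0.3294.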